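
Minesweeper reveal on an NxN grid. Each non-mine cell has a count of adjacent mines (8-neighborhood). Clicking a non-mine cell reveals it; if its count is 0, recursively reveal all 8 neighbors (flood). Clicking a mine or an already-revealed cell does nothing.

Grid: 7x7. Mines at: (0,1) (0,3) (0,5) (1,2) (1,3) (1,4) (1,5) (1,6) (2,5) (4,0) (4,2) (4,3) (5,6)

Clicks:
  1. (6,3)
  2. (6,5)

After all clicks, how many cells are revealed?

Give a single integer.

Click 1 (6,3) count=0: revealed 12 new [(5,0) (5,1) (5,2) (5,3) (5,4) (5,5) (6,0) (6,1) (6,2) (6,3) (6,4) (6,5)] -> total=12
Click 2 (6,5) count=1: revealed 0 new [(none)] -> total=12

Answer: 12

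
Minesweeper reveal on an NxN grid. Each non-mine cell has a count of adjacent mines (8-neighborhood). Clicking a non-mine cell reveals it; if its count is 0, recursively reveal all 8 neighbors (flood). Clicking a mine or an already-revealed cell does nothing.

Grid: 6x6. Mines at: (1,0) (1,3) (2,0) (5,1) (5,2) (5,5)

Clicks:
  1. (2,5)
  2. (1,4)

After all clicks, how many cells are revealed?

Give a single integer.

Click 1 (2,5) count=0: revealed 19 new [(0,4) (0,5) (1,4) (1,5) (2,1) (2,2) (2,3) (2,4) (2,5) (3,1) (3,2) (3,3) (3,4) (3,5) (4,1) (4,2) (4,3) (4,4) (4,5)] -> total=19
Click 2 (1,4) count=1: revealed 0 new [(none)] -> total=19

Answer: 19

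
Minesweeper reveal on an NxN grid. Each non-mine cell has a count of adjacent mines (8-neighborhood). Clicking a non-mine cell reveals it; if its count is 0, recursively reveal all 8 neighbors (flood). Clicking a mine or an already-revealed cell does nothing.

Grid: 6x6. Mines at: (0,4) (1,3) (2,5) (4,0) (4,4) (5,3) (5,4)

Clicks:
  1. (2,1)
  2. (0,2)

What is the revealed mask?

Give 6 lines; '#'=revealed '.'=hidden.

Click 1 (2,1) count=0: revealed 17 new [(0,0) (0,1) (0,2) (1,0) (1,1) (1,2) (2,0) (2,1) (2,2) (2,3) (3,0) (3,1) (3,2) (3,3) (4,1) (4,2) (4,3)] -> total=17
Click 2 (0,2) count=1: revealed 0 new [(none)] -> total=17

Answer: ###...
###...
####..
####..
.###..
......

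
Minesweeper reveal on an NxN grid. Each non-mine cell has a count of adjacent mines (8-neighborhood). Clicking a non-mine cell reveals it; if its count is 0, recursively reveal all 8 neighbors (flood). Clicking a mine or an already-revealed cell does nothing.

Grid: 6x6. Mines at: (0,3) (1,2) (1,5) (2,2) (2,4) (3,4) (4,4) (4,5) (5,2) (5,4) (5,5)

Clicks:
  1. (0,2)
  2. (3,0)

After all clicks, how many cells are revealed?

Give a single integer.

Answer: 13

Derivation:
Click 1 (0,2) count=2: revealed 1 new [(0,2)] -> total=1
Click 2 (3,0) count=0: revealed 12 new [(0,0) (0,1) (1,0) (1,1) (2,0) (2,1) (3,0) (3,1) (4,0) (4,1) (5,0) (5,1)] -> total=13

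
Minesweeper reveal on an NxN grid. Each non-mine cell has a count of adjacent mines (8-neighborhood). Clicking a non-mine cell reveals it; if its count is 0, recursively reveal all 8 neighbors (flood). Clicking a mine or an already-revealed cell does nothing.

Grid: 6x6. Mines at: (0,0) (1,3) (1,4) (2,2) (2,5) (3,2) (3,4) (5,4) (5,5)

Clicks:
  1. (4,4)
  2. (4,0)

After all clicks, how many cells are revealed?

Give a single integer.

Answer: 15

Derivation:
Click 1 (4,4) count=3: revealed 1 new [(4,4)] -> total=1
Click 2 (4,0) count=0: revealed 14 new [(1,0) (1,1) (2,0) (2,1) (3,0) (3,1) (4,0) (4,1) (4,2) (4,3) (5,0) (5,1) (5,2) (5,3)] -> total=15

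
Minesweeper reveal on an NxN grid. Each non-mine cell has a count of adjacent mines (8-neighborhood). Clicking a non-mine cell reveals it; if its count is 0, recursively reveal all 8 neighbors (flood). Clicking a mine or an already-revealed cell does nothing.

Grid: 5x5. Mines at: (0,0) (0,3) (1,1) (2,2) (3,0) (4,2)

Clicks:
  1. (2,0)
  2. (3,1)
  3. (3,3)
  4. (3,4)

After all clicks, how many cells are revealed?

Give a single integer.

Answer: 10

Derivation:
Click 1 (2,0) count=2: revealed 1 new [(2,0)] -> total=1
Click 2 (3,1) count=3: revealed 1 new [(3,1)] -> total=2
Click 3 (3,3) count=2: revealed 1 new [(3,3)] -> total=3
Click 4 (3,4) count=0: revealed 7 new [(1,3) (1,4) (2,3) (2,4) (3,4) (4,3) (4,4)] -> total=10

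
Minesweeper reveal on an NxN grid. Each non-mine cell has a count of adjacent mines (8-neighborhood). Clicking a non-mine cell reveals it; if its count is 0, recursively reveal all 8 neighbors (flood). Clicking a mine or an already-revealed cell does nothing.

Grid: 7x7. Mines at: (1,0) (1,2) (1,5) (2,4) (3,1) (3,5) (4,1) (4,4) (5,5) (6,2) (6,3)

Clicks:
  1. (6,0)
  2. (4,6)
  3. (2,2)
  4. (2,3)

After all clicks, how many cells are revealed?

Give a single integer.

Click 1 (6,0) count=0: revealed 4 new [(5,0) (5,1) (6,0) (6,1)] -> total=4
Click 2 (4,6) count=2: revealed 1 new [(4,6)] -> total=5
Click 3 (2,2) count=2: revealed 1 new [(2,2)] -> total=6
Click 4 (2,3) count=2: revealed 1 new [(2,3)] -> total=7

Answer: 7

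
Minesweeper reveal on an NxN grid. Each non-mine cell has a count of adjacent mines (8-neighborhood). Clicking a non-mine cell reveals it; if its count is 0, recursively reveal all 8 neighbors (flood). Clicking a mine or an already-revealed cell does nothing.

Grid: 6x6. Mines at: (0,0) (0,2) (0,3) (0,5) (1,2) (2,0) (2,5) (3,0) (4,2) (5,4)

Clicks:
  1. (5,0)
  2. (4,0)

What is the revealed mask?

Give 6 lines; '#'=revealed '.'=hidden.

Click 1 (5,0) count=0: revealed 4 new [(4,0) (4,1) (5,0) (5,1)] -> total=4
Click 2 (4,0) count=1: revealed 0 new [(none)] -> total=4

Answer: ......
......
......
......
##....
##....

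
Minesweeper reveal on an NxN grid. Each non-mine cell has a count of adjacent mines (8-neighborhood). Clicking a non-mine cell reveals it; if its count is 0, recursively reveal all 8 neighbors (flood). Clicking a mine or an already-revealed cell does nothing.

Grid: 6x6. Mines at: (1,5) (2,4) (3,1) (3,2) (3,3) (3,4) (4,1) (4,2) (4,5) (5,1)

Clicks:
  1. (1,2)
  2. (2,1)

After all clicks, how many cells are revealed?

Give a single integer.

Click 1 (1,2) count=0: revealed 14 new [(0,0) (0,1) (0,2) (0,3) (0,4) (1,0) (1,1) (1,2) (1,3) (1,4) (2,0) (2,1) (2,2) (2,3)] -> total=14
Click 2 (2,1) count=2: revealed 0 new [(none)] -> total=14

Answer: 14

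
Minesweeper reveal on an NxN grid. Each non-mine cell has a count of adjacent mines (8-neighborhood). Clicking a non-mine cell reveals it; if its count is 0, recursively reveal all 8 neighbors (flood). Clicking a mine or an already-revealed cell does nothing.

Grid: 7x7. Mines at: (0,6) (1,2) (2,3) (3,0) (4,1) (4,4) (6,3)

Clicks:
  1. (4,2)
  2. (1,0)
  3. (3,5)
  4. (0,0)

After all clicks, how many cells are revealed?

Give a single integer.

Answer: 8

Derivation:
Click 1 (4,2) count=1: revealed 1 new [(4,2)] -> total=1
Click 2 (1,0) count=0: revealed 6 new [(0,0) (0,1) (1,0) (1,1) (2,0) (2,1)] -> total=7
Click 3 (3,5) count=1: revealed 1 new [(3,5)] -> total=8
Click 4 (0,0) count=0: revealed 0 new [(none)] -> total=8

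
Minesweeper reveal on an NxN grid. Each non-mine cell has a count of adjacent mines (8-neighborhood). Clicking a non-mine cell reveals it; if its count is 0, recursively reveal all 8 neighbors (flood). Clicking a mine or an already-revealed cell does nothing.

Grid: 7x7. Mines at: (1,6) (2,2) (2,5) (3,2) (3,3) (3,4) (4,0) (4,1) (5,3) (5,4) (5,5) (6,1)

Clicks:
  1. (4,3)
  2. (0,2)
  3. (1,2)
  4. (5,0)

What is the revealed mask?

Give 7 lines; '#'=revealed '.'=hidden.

Click 1 (4,3) count=5: revealed 1 new [(4,3)] -> total=1
Click 2 (0,2) count=0: revealed 16 new [(0,0) (0,1) (0,2) (0,3) (0,4) (0,5) (1,0) (1,1) (1,2) (1,3) (1,4) (1,5) (2,0) (2,1) (3,0) (3,1)] -> total=17
Click 3 (1,2) count=1: revealed 0 new [(none)] -> total=17
Click 4 (5,0) count=3: revealed 1 new [(5,0)] -> total=18

Answer: ######.
######.
##.....
##.....
...#...
#......
.......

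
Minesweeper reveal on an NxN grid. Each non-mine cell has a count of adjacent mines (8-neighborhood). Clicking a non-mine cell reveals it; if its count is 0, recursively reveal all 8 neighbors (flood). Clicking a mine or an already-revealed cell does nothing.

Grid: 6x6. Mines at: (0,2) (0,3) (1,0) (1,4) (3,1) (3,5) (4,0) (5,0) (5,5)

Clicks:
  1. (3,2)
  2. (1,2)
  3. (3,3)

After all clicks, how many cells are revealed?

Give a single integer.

Answer: 15

Derivation:
Click 1 (3,2) count=1: revealed 1 new [(3,2)] -> total=1
Click 2 (1,2) count=2: revealed 1 new [(1,2)] -> total=2
Click 3 (3,3) count=0: revealed 13 new [(2,2) (2,3) (2,4) (3,3) (3,4) (4,1) (4,2) (4,3) (4,4) (5,1) (5,2) (5,3) (5,4)] -> total=15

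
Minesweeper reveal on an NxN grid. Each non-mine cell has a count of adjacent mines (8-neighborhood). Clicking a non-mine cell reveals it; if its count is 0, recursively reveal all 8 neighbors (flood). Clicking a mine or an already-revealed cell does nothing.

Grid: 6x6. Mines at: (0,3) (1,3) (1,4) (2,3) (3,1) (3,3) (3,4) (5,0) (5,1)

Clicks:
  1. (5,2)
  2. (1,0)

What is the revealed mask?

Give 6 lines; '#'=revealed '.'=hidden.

Click 1 (5,2) count=1: revealed 1 new [(5,2)] -> total=1
Click 2 (1,0) count=0: revealed 9 new [(0,0) (0,1) (0,2) (1,0) (1,1) (1,2) (2,0) (2,1) (2,2)] -> total=10

Answer: ###...
###...
###...
......
......
..#...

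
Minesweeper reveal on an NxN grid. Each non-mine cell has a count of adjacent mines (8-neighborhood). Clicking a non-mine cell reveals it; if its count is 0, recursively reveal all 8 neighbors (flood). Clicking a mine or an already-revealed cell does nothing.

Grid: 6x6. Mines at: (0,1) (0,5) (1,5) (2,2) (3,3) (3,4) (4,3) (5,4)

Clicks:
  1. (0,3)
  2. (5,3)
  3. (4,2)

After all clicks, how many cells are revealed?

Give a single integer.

Click 1 (0,3) count=0: revealed 6 new [(0,2) (0,3) (0,4) (1,2) (1,3) (1,4)] -> total=6
Click 2 (5,3) count=2: revealed 1 new [(5,3)] -> total=7
Click 3 (4,2) count=2: revealed 1 new [(4,2)] -> total=8

Answer: 8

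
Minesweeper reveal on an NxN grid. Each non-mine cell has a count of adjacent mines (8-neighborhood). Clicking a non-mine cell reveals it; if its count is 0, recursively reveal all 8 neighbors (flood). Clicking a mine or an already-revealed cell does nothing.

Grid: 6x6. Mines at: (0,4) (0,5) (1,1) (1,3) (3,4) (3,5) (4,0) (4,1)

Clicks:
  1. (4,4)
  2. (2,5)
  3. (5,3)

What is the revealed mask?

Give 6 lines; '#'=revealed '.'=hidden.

Click 1 (4,4) count=2: revealed 1 new [(4,4)] -> total=1
Click 2 (2,5) count=2: revealed 1 new [(2,5)] -> total=2
Click 3 (5,3) count=0: revealed 7 new [(4,2) (4,3) (4,5) (5,2) (5,3) (5,4) (5,5)] -> total=9

Answer: ......
......
.....#
......
..####
..####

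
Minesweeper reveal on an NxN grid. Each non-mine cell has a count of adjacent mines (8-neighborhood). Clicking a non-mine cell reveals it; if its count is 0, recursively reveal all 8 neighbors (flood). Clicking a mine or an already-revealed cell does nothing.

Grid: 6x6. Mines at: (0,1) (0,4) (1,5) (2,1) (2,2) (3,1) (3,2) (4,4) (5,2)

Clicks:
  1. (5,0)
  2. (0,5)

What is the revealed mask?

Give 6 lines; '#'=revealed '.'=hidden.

Click 1 (5,0) count=0: revealed 4 new [(4,0) (4,1) (5,0) (5,1)] -> total=4
Click 2 (0,5) count=2: revealed 1 new [(0,5)] -> total=5

Answer: .....#
......
......
......
##....
##....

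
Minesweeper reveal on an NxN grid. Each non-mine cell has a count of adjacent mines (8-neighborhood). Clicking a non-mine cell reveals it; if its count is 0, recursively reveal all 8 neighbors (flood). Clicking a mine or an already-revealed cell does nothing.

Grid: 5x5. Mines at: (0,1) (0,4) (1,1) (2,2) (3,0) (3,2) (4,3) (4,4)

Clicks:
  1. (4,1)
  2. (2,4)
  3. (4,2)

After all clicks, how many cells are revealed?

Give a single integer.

Click 1 (4,1) count=2: revealed 1 new [(4,1)] -> total=1
Click 2 (2,4) count=0: revealed 6 new [(1,3) (1,4) (2,3) (2,4) (3,3) (3,4)] -> total=7
Click 3 (4,2) count=2: revealed 1 new [(4,2)] -> total=8

Answer: 8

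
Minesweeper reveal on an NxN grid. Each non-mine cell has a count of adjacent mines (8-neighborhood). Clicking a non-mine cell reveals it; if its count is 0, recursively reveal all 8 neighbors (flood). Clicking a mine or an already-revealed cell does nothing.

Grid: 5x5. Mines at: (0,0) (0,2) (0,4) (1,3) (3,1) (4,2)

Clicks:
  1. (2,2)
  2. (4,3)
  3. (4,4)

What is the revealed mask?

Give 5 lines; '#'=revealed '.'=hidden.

Click 1 (2,2) count=2: revealed 1 new [(2,2)] -> total=1
Click 2 (4,3) count=1: revealed 1 new [(4,3)] -> total=2
Click 3 (4,4) count=0: revealed 5 new [(2,3) (2,4) (3,3) (3,4) (4,4)] -> total=7

Answer: .....
.....
..###
...##
...##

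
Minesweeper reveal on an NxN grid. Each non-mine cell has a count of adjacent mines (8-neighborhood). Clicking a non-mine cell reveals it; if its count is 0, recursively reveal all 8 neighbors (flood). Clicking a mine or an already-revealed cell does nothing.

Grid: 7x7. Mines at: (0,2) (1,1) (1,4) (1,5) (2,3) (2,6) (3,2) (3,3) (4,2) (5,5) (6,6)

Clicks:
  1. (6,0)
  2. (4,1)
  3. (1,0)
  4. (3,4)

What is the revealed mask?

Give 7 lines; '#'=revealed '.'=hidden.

Click 1 (6,0) count=0: revealed 16 new [(2,0) (2,1) (3,0) (3,1) (4,0) (4,1) (5,0) (5,1) (5,2) (5,3) (5,4) (6,0) (6,1) (6,2) (6,3) (6,4)] -> total=16
Click 2 (4,1) count=2: revealed 0 new [(none)] -> total=16
Click 3 (1,0) count=1: revealed 1 new [(1,0)] -> total=17
Click 4 (3,4) count=2: revealed 1 new [(3,4)] -> total=18

Answer: .......
#......
##.....
##..#..
##.....
#####..
#####..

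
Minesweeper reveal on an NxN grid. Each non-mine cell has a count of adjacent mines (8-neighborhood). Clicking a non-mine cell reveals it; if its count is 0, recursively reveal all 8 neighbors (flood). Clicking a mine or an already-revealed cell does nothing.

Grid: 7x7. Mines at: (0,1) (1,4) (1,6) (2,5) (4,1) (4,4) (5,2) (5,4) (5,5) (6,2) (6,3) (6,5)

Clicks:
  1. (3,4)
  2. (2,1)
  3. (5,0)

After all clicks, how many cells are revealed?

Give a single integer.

Click 1 (3,4) count=2: revealed 1 new [(3,4)] -> total=1
Click 2 (2,1) count=0: revealed 12 new [(1,0) (1,1) (1,2) (1,3) (2,0) (2,1) (2,2) (2,3) (3,0) (3,1) (3,2) (3,3)] -> total=13
Click 3 (5,0) count=1: revealed 1 new [(5,0)] -> total=14

Answer: 14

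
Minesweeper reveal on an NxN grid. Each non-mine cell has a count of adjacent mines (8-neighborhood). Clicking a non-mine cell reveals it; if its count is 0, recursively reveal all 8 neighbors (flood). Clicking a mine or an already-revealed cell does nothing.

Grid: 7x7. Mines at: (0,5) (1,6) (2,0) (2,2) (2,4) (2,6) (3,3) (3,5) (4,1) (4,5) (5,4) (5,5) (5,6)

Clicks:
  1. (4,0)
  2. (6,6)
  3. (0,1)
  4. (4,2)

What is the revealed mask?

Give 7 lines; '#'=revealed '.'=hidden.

Click 1 (4,0) count=1: revealed 1 new [(4,0)] -> total=1
Click 2 (6,6) count=2: revealed 1 new [(6,6)] -> total=2
Click 3 (0,1) count=0: revealed 10 new [(0,0) (0,1) (0,2) (0,3) (0,4) (1,0) (1,1) (1,2) (1,3) (1,4)] -> total=12
Click 4 (4,2) count=2: revealed 1 new [(4,2)] -> total=13

Answer: #####..
#####..
.......
.......
#.#....
.......
......#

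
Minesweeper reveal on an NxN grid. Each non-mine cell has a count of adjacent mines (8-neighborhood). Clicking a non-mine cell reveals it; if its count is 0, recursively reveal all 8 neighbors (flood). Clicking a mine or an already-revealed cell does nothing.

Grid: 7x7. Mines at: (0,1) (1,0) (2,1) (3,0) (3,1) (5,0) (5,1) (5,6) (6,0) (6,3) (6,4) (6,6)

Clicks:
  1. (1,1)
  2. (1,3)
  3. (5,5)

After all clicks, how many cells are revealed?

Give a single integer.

Answer: 30

Derivation:
Click 1 (1,1) count=3: revealed 1 new [(1,1)] -> total=1
Click 2 (1,3) count=0: revealed 29 new [(0,2) (0,3) (0,4) (0,5) (0,6) (1,2) (1,3) (1,4) (1,5) (1,6) (2,2) (2,3) (2,4) (2,5) (2,6) (3,2) (3,3) (3,4) (3,5) (3,6) (4,2) (4,3) (4,4) (4,5) (4,6) (5,2) (5,3) (5,4) (5,5)] -> total=30
Click 3 (5,5) count=3: revealed 0 new [(none)] -> total=30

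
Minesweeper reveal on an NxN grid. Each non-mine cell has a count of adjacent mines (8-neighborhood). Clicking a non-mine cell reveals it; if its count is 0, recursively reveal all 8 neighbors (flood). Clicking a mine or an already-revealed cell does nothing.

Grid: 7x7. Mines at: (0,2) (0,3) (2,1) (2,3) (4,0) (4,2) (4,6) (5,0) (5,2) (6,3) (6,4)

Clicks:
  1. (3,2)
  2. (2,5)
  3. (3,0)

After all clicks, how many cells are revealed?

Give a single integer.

Answer: 14

Derivation:
Click 1 (3,2) count=3: revealed 1 new [(3,2)] -> total=1
Click 2 (2,5) count=0: revealed 12 new [(0,4) (0,5) (0,6) (1,4) (1,5) (1,6) (2,4) (2,5) (2,6) (3,4) (3,5) (3,6)] -> total=13
Click 3 (3,0) count=2: revealed 1 new [(3,0)] -> total=14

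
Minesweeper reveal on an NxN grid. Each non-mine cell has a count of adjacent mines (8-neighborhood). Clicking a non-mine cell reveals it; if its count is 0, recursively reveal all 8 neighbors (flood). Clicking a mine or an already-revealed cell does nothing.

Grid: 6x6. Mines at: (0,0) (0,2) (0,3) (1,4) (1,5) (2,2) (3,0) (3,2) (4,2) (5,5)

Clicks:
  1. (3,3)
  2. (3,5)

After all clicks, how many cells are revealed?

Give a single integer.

Answer: 9

Derivation:
Click 1 (3,3) count=3: revealed 1 new [(3,3)] -> total=1
Click 2 (3,5) count=0: revealed 8 new [(2,3) (2,4) (2,5) (3,4) (3,5) (4,3) (4,4) (4,5)] -> total=9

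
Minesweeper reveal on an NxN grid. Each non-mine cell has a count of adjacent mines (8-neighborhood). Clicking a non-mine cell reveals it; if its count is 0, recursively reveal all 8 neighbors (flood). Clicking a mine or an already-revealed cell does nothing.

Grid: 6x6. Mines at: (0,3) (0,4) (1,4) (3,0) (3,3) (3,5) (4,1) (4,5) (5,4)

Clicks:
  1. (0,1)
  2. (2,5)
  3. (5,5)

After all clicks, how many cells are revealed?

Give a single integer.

Answer: 11

Derivation:
Click 1 (0,1) count=0: revealed 9 new [(0,0) (0,1) (0,2) (1,0) (1,1) (1,2) (2,0) (2,1) (2,2)] -> total=9
Click 2 (2,5) count=2: revealed 1 new [(2,5)] -> total=10
Click 3 (5,5) count=2: revealed 1 new [(5,5)] -> total=11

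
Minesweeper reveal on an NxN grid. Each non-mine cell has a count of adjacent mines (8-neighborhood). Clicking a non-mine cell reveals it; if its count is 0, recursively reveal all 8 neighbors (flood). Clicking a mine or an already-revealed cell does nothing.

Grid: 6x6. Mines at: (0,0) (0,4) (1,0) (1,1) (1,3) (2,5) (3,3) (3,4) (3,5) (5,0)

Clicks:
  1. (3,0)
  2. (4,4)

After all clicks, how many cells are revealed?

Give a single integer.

Answer: 10

Derivation:
Click 1 (3,0) count=0: revealed 9 new [(2,0) (2,1) (2,2) (3,0) (3,1) (3,2) (4,0) (4,1) (4,2)] -> total=9
Click 2 (4,4) count=3: revealed 1 new [(4,4)] -> total=10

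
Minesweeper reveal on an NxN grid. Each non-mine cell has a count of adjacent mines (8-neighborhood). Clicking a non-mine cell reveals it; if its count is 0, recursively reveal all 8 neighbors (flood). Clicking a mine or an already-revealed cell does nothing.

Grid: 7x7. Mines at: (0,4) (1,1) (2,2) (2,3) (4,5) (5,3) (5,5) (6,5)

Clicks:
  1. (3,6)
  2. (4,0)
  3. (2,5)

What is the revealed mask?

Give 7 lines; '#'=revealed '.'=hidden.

Click 1 (3,6) count=1: revealed 1 new [(3,6)] -> total=1
Click 2 (4,0) count=0: revealed 14 new [(2,0) (2,1) (3,0) (3,1) (3,2) (4,0) (4,1) (4,2) (5,0) (5,1) (5,2) (6,0) (6,1) (6,2)] -> total=15
Click 3 (2,5) count=0: revealed 10 new [(0,5) (0,6) (1,4) (1,5) (1,6) (2,4) (2,5) (2,6) (3,4) (3,5)] -> total=25

Answer: .....##
....###
##..###
###.###
###....
###....
###....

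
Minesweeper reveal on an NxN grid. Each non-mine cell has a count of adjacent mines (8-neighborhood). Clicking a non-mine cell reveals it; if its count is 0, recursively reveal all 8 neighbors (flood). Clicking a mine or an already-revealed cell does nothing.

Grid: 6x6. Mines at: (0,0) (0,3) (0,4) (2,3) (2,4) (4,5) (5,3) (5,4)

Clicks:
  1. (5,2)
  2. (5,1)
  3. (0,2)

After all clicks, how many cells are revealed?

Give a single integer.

Click 1 (5,2) count=1: revealed 1 new [(5,2)] -> total=1
Click 2 (5,1) count=0: revealed 14 new [(1,0) (1,1) (1,2) (2,0) (2,1) (2,2) (3,0) (3,1) (3,2) (4,0) (4,1) (4,2) (5,0) (5,1)] -> total=15
Click 3 (0,2) count=1: revealed 1 new [(0,2)] -> total=16

Answer: 16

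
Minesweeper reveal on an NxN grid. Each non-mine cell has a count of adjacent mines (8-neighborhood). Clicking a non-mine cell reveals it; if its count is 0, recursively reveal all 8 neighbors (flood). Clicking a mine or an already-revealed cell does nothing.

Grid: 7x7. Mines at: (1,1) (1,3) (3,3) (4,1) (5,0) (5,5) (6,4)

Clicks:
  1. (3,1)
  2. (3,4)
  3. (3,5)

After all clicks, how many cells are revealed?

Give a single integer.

Answer: 16

Derivation:
Click 1 (3,1) count=1: revealed 1 new [(3,1)] -> total=1
Click 2 (3,4) count=1: revealed 1 new [(3,4)] -> total=2
Click 3 (3,5) count=0: revealed 14 new [(0,4) (0,5) (0,6) (1,4) (1,5) (1,6) (2,4) (2,5) (2,6) (3,5) (3,6) (4,4) (4,5) (4,6)] -> total=16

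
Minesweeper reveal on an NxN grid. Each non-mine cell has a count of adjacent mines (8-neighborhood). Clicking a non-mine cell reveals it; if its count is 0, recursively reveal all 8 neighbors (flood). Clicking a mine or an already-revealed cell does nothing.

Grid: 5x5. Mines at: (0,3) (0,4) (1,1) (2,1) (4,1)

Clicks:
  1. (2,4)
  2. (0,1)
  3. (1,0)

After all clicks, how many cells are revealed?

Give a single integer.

Click 1 (2,4) count=0: revealed 12 new [(1,2) (1,3) (1,4) (2,2) (2,3) (2,4) (3,2) (3,3) (3,4) (4,2) (4,3) (4,4)] -> total=12
Click 2 (0,1) count=1: revealed 1 new [(0,1)] -> total=13
Click 3 (1,0) count=2: revealed 1 new [(1,0)] -> total=14

Answer: 14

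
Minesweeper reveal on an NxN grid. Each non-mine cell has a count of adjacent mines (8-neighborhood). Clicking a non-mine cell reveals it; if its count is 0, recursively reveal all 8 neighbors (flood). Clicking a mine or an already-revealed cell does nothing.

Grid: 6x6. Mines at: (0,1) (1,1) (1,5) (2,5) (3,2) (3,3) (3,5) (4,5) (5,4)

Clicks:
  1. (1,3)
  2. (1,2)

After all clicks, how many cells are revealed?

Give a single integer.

Click 1 (1,3) count=0: revealed 9 new [(0,2) (0,3) (0,4) (1,2) (1,3) (1,4) (2,2) (2,3) (2,4)] -> total=9
Click 2 (1,2) count=2: revealed 0 new [(none)] -> total=9

Answer: 9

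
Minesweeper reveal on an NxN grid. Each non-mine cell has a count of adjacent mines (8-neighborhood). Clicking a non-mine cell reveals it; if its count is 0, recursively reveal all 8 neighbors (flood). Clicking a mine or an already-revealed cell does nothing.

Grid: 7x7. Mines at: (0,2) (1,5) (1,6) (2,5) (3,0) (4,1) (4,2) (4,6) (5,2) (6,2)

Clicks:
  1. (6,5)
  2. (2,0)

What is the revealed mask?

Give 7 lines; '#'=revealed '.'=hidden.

Click 1 (6,5) count=0: revealed 14 new [(3,3) (3,4) (3,5) (4,3) (4,4) (4,5) (5,3) (5,4) (5,5) (5,6) (6,3) (6,4) (6,5) (6,6)] -> total=14
Click 2 (2,0) count=1: revealed 1 new [(2,0)] -> total=15

Answer: .......
.......
#......
...###.
...###.
...####
...####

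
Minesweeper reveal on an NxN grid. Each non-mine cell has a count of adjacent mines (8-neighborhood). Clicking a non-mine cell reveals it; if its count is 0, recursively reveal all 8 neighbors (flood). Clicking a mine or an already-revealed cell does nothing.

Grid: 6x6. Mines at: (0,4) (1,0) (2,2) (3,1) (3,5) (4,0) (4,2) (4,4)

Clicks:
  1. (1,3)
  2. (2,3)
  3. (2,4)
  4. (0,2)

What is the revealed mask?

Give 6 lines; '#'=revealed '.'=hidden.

Answer: .###..
.###..
...##.
......
......
......

Derivation:
Click 1 (1,3) count=2: revealed 1 new [(1,3)] -> total=1
Click 2 (2,3) count=1: revealed 1 new [(2,3)] -> total=2
Click 3 (2,4) count=1: revealed 1 new [(2,4)] -> total=3
Click 4 (0,2) count=0: revealed 5 new [(0,1) (0,2) (0,3) (1,1) (1,2)] -> total=8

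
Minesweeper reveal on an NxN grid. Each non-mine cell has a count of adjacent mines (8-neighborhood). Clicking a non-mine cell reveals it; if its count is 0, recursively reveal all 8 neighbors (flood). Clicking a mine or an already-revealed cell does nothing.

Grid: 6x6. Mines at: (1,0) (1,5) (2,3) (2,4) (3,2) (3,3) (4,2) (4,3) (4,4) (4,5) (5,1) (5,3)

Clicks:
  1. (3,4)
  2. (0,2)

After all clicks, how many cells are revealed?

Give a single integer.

Answer: 9

Derivation:
Click 1 (3,4) count=6: revealed 1 new [(3,4)] -> total=1
Click 2 (0,2) count=0: revealed 8 new [(0,1) (0,2) (0,3) (0,4) (1,1) (1,2) (1,3) (1,4)] -> total=9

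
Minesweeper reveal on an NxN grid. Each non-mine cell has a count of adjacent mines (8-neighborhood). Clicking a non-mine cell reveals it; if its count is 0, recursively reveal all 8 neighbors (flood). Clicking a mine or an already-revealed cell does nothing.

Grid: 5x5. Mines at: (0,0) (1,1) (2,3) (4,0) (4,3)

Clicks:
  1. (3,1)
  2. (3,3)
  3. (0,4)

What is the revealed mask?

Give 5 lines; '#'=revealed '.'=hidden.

Click 1 (3,1) count=1: revealed 1 new [(3,1)] -> total=1
Click 2 (3,3) count=2: revealed 1 new [(3,3)] -> total=2
Click 3 (0,4) count=0: revealed 6 new [(0,2) (0,3) (0,4) (1,2) (1,3) (1,4)] -> total=8

Answer: ..###
..###
.....
.#.#.
.....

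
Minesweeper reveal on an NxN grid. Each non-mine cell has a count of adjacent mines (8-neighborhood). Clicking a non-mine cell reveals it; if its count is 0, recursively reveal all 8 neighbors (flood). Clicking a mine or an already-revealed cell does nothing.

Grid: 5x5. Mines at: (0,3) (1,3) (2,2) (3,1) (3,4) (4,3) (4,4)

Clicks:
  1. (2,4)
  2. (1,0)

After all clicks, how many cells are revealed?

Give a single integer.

Click 1 (2,4) count=2: revealed 1 new [(2,4)] -> total=1
Click 2 (1,0) count=0: revealed 8 new [(0,0) (0,1) (0,2) (1,0) (1,1) (1,2) (2,0) (2,1)] -> total=9

Answer: 9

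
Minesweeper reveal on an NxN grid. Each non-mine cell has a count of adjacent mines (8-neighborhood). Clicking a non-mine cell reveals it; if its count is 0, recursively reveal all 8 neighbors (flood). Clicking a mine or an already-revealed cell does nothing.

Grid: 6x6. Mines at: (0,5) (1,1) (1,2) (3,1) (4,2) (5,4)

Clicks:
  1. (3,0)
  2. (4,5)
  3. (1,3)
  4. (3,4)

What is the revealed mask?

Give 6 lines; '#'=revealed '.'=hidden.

Click 1 (3,0) count=1: revealed 1 new [(3,0)] -> total=1
Click 2 (4,5) count=1: revealed 1 new [(4,5)] -> total=2
Click 3 (1,3) count=1: revealed 1 new [(1,3)] -> total=3
Click 4 (3,4) count=0: revealed 10 new [(1,4) (1,5) (2,3) (2,4) (2,5) (3,3) (3,4) (3,5) (4,3) (4,4)] -> total=13

Answer: ......
...###
...###
#..###
...###
......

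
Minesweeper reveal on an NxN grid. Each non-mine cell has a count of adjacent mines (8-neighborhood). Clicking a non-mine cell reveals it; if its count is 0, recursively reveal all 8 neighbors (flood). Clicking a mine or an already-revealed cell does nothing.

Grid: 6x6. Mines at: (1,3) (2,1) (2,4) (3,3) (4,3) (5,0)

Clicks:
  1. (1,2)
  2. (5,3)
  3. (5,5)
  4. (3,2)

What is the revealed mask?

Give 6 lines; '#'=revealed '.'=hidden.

Answer: ......
..#...
......
..#.##
....##
...###

Derivation:
Click 1 (1,2) count=2: revealed 1 new [(1,2)] -> total=1
Click 2 (5,3) count=1: revealed 1 new [(5,3)] -> total=2
Click 3 (5,5) count=0: revealed 6 new [(3,4) (3,5) (4,4) (4,5) (5,4) (5,5)] -> total=8
Click 4 (3,2) count=3: revealed 1 new [(3,2)] -> total=9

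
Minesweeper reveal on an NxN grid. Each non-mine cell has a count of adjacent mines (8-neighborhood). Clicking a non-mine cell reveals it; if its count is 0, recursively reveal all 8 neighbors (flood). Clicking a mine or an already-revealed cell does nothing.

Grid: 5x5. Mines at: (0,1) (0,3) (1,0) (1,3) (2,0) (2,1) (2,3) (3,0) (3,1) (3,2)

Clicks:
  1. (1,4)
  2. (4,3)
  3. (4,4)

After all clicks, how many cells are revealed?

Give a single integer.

Answer: 5

Derivation:
Click 1 (1,4) count=3: revealed 1 new [(1,4)] -> total=1
Click 2 (4,3) count=1: revealed 1 new [(4,3)] -> total=2
Click 3 (4,4) count=0: revealed 3 new [(3,3) (3,4) (4,4)] -> total=5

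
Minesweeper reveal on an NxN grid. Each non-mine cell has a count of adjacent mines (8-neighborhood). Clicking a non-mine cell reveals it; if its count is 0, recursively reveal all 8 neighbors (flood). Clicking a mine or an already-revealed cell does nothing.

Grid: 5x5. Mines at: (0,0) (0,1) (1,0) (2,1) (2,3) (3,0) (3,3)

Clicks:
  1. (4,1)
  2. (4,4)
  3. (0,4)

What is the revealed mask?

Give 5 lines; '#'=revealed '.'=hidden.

Click 1 (4,1) count=1: revealed 1 new [(4,1)] -> total=1
Click 2 (4,4) count=1: revealed 1 new [(4,4)] -> total=2
Click 3 (0,4) count=0: revealed 6 new [(0,2) (0,3) (0,4) (1,2) (1,3) (1,4)] -> total=8

Answer: ..###
..###
.....
.....
.#..#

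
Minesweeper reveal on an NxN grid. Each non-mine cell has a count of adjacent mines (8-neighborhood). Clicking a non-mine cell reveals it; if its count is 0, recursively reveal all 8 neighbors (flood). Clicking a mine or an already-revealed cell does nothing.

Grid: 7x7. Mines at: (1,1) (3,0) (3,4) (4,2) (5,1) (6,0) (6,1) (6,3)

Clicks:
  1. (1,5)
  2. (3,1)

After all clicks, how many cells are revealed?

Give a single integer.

Click 1 (1,5) count=0: revealed 26 new [(0,2) (0,3) (0,4) (0,5) (0,6) (1,2) (1,3) (1,4) (1,5) (1,6) (2,2) (2,3) (2,4) (2,5) (2,6) (3,5) (3,6) (4,4) (4,5) (4,6) (5,4) (5,5) (5,6) (6,4) (6,5) (6,6)] -> total=26
Click 2 (3,1) count=2: revealed 1 new [(3,1)] -> total=27

Answer: 27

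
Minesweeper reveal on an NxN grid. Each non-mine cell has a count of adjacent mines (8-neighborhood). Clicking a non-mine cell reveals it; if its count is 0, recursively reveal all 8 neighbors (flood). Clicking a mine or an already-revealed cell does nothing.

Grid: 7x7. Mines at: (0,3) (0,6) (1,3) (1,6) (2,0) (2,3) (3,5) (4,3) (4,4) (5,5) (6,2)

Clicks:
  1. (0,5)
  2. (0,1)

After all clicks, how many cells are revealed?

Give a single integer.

Answer: 7

Derivation:
Click 1 (0,5) count=2: revealed 1 new [(0,5)] -> total=1
Click 2 (0,1) count=0: revealed 6 new [(0,0) (0,1) (0,2) (1,0) (1,1) (1,2)] -> total=7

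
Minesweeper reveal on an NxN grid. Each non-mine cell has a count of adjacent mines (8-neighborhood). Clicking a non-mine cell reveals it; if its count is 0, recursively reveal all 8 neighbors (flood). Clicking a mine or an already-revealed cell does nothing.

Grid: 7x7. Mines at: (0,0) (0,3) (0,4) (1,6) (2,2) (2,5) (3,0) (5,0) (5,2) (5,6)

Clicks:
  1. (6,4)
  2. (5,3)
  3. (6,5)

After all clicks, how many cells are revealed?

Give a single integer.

Answer: 12

Derivation:
Click 1 (6,4) count=0: revealed 12 new [(3,3) (3,4) (3,5) (4,3) (4,4) (4,5) (5,3) (5,4) (5,5) (6,3) (6,4) (6,5)] -> total=12
Click 2 (5,3) count=1: revealed 0 new [(none)] -> total=12
Click 3 (6,5) count=1: revealed 0 new [(none)] -> total=12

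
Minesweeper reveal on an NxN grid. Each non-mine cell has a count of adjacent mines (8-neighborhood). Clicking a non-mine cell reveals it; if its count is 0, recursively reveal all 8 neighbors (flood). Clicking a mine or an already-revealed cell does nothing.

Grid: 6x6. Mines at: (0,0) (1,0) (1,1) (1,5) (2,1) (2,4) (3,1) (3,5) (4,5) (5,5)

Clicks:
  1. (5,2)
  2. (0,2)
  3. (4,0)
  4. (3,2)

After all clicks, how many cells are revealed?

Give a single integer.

Click 1 (5,2) count=0: revealed 13 new [(3,2) (3,3) (3,4) (4,0) (4,1) (4,2) (4,3) (4,4) (5,0) (5,1) (5,2) (5,3) (5,4)] -> total=13
Click 2 (0,2) count=1: revealed 1 new [(0,2)] -> total=14
Click 3 (4,0) count=1: revealed 0 new [(none)] -> total=14
Click 4 (3,2) count=2: revealed 0 new [(none)] -> total=14

Answer: 14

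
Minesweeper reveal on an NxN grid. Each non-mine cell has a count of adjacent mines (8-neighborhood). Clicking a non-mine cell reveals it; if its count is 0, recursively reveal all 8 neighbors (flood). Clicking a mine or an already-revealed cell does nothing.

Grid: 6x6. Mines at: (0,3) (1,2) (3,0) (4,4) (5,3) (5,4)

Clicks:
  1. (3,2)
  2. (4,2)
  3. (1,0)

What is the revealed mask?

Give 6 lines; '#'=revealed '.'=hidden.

Answer: ##....
##....
####..
.###..
.###..
......

Derivation:
Click 1 (3,2) count=0: revealed 9 new [(2,1) (2,2) (2,3) (3,1) (3,2) (3,3) (4,1) (4,2) (4,3)] -> total=9
Click 2 (4,2) count=1: revealed 0 new [(none)] -> total=9
Click 3 (1,0) count=0: revealed 5 new [(0,0) (0,1) (1,0) (1,1) (2,0)] -> total=14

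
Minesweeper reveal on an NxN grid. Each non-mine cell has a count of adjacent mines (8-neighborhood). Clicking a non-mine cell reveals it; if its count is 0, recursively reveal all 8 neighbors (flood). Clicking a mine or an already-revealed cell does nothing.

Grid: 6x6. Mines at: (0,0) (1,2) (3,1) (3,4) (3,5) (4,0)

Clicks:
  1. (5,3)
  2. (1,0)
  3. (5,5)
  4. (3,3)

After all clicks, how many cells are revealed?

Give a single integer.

Click 1 (5,3) count=0: revealed 10 new [(4,1) (4,2) (4,3) (4,4) (4,5) (5,1) (5,2) (5,3) (5,4) (5,5)] -> total=10
Click 2 (1,0) count=1: revealed 1 new [(1,0)] -> total=11
Click 3 (5,5) count=0: revealed 0 new [(none)] -> total=11
Click 4 (3,3) count=1: revealed 1 new [(3,3)] -> total=12

Answer: 12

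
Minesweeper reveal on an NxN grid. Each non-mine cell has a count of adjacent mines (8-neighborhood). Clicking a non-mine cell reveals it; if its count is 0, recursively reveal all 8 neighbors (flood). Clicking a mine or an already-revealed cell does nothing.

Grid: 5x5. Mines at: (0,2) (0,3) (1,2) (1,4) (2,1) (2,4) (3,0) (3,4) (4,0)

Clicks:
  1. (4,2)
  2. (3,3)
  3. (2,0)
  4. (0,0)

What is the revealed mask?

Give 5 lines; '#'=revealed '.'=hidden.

Answer: ##...
##...
#....
.###.
.###.

Derivation:
Click 1 (4,2) count=0: revealed 6 new [(3,1) (3,2) (3,3) (4,1) (4,2) (4,3)] -> total=6
Click 2 (3,3) count=2: revealed 0 new [(none)] -> total=6
Click 3 (2,0) count=2: revealed 1 new [(2,0)] -> total=7
Click 4 (0,0) count=0: revealed 4 new [(0,0) (0,1) (1,0) (1,1)] -> total=11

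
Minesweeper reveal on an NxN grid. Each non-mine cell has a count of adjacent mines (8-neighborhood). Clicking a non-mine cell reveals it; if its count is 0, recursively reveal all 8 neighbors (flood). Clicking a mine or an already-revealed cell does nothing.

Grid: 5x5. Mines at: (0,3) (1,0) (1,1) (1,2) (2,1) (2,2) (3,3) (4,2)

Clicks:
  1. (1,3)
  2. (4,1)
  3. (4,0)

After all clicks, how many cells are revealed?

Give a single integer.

Answer: 5

Derivation:
Click 1 (1,3) count=3: revealed 1 new [(1,3)] -> total=1
Click 2 (4,1) count=1: revealed 1 new [(4,1)] -> total=2
Click 3 (4,0) count=0: revealed 3 new [(3,0) (3,1) (4,0)] -> total=5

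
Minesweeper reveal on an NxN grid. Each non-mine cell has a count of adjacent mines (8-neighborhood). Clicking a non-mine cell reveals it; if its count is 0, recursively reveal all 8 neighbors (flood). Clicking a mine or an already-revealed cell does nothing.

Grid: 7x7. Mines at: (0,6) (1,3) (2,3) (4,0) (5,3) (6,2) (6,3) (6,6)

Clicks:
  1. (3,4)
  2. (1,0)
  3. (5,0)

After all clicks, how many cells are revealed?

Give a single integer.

Answer: 14

Derivation:
Click 1 (3,4) count=1: revealed 1 new [(3,4)] -> total=1
Click 2 (1,0) count=0: revealed 12 new [(0,0) (0,1) (0,2) (1,0) (1,1) (1,2) (2,0) (2,1) (2,2) (3,0) (3,1) (3,2)] -> total=13
Click 3 (5,0) count=1: revealed 1 new [(5,0)] -> total=14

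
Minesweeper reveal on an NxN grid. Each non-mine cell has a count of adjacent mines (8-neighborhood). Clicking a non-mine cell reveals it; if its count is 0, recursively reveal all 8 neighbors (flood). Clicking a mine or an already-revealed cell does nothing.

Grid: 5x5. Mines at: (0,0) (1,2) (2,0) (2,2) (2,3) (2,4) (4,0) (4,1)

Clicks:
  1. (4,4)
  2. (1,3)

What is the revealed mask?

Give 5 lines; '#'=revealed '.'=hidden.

Click 1 (4,4) count=0: revealed 6 new [(3,2) (3,3) (3,4) (4,2) (4,3) (4,4)] -> total=6
Click 2 (1,3) count=4: revealed 1 new [(1,3)] -> total=7

Answer: .....
...#.
.....
..###
..###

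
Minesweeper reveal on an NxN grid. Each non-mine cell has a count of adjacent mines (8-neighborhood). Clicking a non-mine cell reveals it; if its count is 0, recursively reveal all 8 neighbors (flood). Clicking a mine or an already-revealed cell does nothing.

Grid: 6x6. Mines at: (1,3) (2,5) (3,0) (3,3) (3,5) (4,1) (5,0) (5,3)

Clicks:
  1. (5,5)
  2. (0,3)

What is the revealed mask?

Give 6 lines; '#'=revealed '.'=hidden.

Click 1 (5,5) count=0: revealed 4 new [(4,4) (4,5) (5,4) (5,5)] -> total=4
Click 2 (0,3) count=1: revealed 1 new [(0,3)] -> total=5

Answer: ...#..
......
......
......
....##
....##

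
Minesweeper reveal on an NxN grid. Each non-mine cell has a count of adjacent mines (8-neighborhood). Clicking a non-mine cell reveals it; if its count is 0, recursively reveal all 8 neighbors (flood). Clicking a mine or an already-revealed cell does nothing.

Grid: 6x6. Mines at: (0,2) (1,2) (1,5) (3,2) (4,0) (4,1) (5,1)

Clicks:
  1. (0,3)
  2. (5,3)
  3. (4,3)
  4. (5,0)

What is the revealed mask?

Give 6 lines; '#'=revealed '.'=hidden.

Answer: ...#..
......
...###
...###
..####
#.####

Derivation:
Click 1 (0,3) count=2: revealed 1 new [(0,3)] -> total=1
Click 2 (5,3) count=0: revealed 14 new [(2,3) (2,4) (2,5) (3,3) (3,4) (3,5) (4,2) (4,3) (4,4) (4,5) (5,2) (5,3) (5,4) (5,5)] -> total=15
Click 3 (4,3) count=1: revealed 0 new [(none)] -> total=15
Click 4 (5,0) count=3: revealed 1 new [(5,0)] -> total=16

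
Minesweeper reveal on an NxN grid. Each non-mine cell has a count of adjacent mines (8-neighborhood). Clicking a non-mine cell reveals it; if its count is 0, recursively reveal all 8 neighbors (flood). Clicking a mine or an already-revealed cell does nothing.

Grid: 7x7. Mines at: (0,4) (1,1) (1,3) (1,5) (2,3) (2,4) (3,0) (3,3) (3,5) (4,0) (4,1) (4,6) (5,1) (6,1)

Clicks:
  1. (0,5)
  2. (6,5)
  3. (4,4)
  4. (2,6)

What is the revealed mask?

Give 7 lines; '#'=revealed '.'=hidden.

Answer: .....#.
.......
......#
.......
..####.
..#####
..#####

Derivation:
Click 1 (0,5) count=2: revealed 1 new [(0,5)] -> total=1
Click 2 (6,5) count=0: revealed 14 new [(4,2) (4,3) (4,4) (4,5) (5,2) (5,3) (5,4) (5,5) (5,6) (6,2) (6,3) (6,4) (6,5) (6,6)] -> total=15
Click 3 (4,4) count=2: revealed 0 new [(none)] -> total=15
Click 4 (2,6) count=2: revealed 1 new [(2,6)] -> total=16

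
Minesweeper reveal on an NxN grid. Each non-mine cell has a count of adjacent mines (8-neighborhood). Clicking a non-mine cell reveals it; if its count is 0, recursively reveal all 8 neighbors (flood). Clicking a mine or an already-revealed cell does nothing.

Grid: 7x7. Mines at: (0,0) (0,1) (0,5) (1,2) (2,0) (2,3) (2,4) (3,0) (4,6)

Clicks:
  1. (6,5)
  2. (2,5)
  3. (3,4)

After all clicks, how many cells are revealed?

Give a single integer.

Answer: 26

Derivation:
Click 1 (6,5) count=0: revealed 25 new [(3,1) (3,2) (3,3) (3,4) (3,5) (4,0) (4,1) (4,2) (4,3) (4,4) (4,5) (5,0) (5,1) (5,2) (5,3) (5,4) (5,5) (5,6) (6,0) (6,1) (6,2) (6,3) (6,4) (6,5) (6,6)] -> total=25
Click 2 (2,5) count=1: revealed 1 new [(2,5)] -> total=26
Click 3 (3,4) count=2: revealed 0 new [(none)] -> total=26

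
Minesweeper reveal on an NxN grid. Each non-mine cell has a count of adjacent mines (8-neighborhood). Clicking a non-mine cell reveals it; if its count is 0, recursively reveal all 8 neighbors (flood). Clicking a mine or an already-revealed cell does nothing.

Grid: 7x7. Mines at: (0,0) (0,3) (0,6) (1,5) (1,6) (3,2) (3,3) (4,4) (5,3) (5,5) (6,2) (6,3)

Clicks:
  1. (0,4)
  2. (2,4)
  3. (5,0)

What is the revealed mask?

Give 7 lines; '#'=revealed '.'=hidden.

Click 1 (0,4) count=2: revealed 1 new [(0,4)] -> total=1
Click 2 (2,4) count=2: revealed 1 new [(2,4)] -> total=2
Click 3 (5,0) count=0: revealed 12 new [(1,0) (1,1) (2,0) (2,1) (3,0) (3,1) (4,0) (4,1) (5,0) (5,1) (6,0) (6,1)] -> total=14

Answer: ....#..
##.....
##..#..
##.....
##.....
##.....
##.....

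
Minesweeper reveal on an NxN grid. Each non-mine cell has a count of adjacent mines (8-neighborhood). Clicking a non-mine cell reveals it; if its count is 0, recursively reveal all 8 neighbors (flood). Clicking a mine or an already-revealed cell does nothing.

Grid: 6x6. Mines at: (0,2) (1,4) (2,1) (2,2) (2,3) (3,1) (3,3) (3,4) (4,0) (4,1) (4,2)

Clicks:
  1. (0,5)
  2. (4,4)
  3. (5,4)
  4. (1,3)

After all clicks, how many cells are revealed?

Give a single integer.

Answer: 8

Derivation:
Click 1 (0,5) count=1: revealed 1 new [(0,5)] -> total=1
Click 2 (4,4) count=2: revealed 1 new [(4,4)] -> total=2
Click 3 (5,4) count=0: revealed 5 new [(4,3) (4,5) (5,3) (5,4) (5,5)] -> total=7
Click 4 (1,3) count=4: revealed 1 new [(1,3)] -> total=8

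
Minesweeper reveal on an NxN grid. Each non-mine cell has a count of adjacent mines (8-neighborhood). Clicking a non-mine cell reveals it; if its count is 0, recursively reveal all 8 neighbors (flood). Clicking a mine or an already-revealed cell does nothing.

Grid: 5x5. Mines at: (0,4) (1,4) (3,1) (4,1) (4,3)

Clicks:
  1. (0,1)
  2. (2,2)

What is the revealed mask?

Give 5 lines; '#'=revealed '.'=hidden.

Click 1 (0,1) count=0: revealed 12 new [(0,0) (0,1) (0,2) (0,3) (1,0) (1,1) (1,2) (1,3) (2,0) (2,1) (2,2) (2,3)] -> total=12
Click 2 (2,2) count=1: revealed 0 new [(none)] -> total=12

Answer: ####.
####.
####.
.....
.....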